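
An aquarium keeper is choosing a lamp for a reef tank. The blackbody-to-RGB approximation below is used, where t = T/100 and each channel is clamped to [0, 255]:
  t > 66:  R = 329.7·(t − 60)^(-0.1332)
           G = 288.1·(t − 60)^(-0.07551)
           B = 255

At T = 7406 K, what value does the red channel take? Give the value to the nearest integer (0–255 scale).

t = 7406/100 = 74.06; the t > 66 branch applies.
R = 329.7·(74.06 − 60)^(-0.1332) = 329.7·14.06^(-0.1332) = 329.7·0.70322 = 231.850.
Rounded: 232.

232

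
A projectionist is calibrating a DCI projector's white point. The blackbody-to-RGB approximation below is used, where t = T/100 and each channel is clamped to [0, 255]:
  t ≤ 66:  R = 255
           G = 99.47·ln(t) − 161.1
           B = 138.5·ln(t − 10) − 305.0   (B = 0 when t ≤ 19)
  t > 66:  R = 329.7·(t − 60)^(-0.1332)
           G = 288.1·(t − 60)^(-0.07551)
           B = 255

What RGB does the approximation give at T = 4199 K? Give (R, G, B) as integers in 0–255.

t = 4199/100 = 41.99; the t ≤ 66 branch applies.
R = 255 by definition for t ≤ 66.
G = 99.47·ln 41.99 − 161.1 = 99.47·3.7374 − 161.1 = 210.662.
B = 138.5·ln(41.99 − 10) − 305.0 = 138.5·ln 31.99 − 305.0 = 138.5·3.4654 − 305.0 = 174.961.
Rounded: (255, 211, 175).

(255, 211, 175)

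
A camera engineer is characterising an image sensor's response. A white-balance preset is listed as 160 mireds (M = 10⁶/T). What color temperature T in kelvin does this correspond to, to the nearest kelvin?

6250 K

T = 10⁶ / 160 = 6250.00 K → 6250 K.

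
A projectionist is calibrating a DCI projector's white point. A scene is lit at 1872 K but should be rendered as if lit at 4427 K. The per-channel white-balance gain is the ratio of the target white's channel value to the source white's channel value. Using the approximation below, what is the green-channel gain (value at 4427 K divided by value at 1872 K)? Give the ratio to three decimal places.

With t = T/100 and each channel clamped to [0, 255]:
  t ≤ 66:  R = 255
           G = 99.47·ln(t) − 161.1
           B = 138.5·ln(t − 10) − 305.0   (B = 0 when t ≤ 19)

At 1872 K (t = 18.72):
  G = 99.47·ln 18.72 − 161.1 = 99.47·2.9296 − 161.1 = 130.307.
At 4427 K (t = 44.27):
  G = 99.47·ln 44.27 − 161.1 = 99.47·3.7903 − 161.1 = 215.922.
Gain = 215.922 / 130.307 = 1.6570 → 1.657.

1.657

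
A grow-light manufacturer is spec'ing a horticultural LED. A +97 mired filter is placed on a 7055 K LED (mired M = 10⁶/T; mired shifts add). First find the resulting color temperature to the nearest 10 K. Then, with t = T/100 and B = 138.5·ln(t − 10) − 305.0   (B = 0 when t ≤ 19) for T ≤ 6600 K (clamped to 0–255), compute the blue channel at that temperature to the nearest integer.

175

M_in = 10⁶/7055 = 141.74; M_out = 141.74 + (+97) = 238.74.
T_out = 10⁶/238.74 = 4188.6 K → 4190 K; t = 41.9.
B = 138.5·ln(41.9 − 10) − 305.0 = 138.5·ln 31.9 − 305.0 = 138.5·3.4626 − 305.0 = 174.571.
Rounded: 175.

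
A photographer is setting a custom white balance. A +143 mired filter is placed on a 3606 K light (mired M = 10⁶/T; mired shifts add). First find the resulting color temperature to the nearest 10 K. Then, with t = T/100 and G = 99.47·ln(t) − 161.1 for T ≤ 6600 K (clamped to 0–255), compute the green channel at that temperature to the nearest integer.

154

M_in = 10⁶/3606 = 277.32; M_out = 277.32 + (+143) = 420.32.
T_out = 10⁶/420.32 = 2379.2 K → 2380 K; t = 23.8.
G = 99.47·ln 23.8 − 161.1 = 99.47·3.1697 − 161.1 = 154.189.
Rounded: 154.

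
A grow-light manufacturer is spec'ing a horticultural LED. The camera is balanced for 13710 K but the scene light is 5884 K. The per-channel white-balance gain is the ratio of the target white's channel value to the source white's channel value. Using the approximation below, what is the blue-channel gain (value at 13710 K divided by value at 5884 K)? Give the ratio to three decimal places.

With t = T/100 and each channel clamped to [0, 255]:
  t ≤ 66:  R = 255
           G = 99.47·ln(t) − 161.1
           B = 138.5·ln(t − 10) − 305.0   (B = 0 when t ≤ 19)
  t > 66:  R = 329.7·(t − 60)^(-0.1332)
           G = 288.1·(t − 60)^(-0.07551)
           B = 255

1.092

At 5884 K (t = 58.84):
  B = 138.5·ln(58.84 − 10) − 305.0 = 138.5·ln 48.84 − 305.0 = 138.5·3.8885 − 305.0 = 233.564.
At 13710 K (t = 137.1):
  B = 255 by definition for t > 66.
Gain = 255.000 / 233.564 = 1.0918 → 1.092.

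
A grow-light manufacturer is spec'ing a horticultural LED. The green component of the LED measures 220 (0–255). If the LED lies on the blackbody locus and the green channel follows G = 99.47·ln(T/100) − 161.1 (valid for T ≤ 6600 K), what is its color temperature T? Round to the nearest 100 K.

ln t = (220 + 161.1) / 99.47 = 3.8313.
t = e^3.8313 = 46.123.
T = 100·t = 4612 K → 4600 K to the nearest 100 K.

4600 K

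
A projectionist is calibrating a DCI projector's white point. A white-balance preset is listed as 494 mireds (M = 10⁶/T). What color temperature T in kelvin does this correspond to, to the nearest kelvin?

2024 K

T = 10⁶ / 494 = 2024.29 K → 2024 K.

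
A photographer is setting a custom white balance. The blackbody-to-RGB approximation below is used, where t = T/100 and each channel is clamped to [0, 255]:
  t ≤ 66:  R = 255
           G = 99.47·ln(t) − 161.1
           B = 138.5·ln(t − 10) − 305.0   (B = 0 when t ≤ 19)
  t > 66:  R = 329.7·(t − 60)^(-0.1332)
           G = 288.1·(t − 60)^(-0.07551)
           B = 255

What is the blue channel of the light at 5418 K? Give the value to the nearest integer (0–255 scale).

220

t = 5418/100 = 54.18; the t ≤ 66 branch applies.
B = 138.5·ln(54.18 − 10) − 305.0 = 138.5·ln 44.18 − 305.0 = 138.5·3.7883 − 305.0 = 219.676.
Rounded: 220.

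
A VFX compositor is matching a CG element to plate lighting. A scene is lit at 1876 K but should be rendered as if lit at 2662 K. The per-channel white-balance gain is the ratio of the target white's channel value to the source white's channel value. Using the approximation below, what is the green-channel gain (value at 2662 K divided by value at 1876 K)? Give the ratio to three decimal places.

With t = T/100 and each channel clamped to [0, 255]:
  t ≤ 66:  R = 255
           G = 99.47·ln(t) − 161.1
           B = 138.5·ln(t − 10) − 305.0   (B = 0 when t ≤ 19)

1.267

At 1876 K (t = 18.76):
  G = 99.47·ln 18.76 − 161.1 = 99.47·2.9317 − 161.1 = 130.519.
At 2662 K (t = 26.62):
  G = 99.47·ln 26.62 − 161.1 = 99.47·3.2817 − 161.1 = 165.327.
Gain = 165.327 / 130.519 = 1.2667 → 1.267.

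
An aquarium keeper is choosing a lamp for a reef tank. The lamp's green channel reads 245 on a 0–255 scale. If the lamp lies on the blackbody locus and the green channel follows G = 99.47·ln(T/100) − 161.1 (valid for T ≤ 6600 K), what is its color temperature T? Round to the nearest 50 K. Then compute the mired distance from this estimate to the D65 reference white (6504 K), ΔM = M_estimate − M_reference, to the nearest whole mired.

+14 mireds

ln t = (245 + 161.1) / 99.47 = 4.0826.
t = e^4.0826 = 59.302.
T = 100·t = 5930 K → 5950 K to the nearest 50 K.
M_estimate = 10⁶/5950 = 168.07; M_reference = 10⁶/6504 = 153.75.
ΔM = 168.07 − 153.75 = 14.32 → +14 mireds.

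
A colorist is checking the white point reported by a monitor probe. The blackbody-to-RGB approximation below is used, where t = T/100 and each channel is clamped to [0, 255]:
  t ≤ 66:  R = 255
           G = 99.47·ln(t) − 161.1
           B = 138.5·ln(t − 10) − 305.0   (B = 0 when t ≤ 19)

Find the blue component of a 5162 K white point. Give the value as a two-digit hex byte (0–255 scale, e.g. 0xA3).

0xD3

t = 5162/100 = 51.62; the t ≤ 66 branch applies.
B = 138.5·ln(51.62 − 10) − 305.0 = 138.5·ln 41.62 − 305.0 = 138.5·3.7286 − 305.0 = 211.408.
Rounded: 211; in hex, 0xD3.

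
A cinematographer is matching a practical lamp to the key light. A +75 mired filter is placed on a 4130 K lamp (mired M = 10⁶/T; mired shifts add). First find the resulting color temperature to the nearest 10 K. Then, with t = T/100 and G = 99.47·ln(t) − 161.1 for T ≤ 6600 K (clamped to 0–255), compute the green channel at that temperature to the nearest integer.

182

M_in = 10⁶/4130 = 242.13; M_out = 242.13 + (+75) = 317.13.
T_out = 10⁶/317.13 = 3153.3 K → 3150 K; t = 31.5.
G = 99.47·ln 31.5 − 161.1 = 99.47·3.4500 − 161.1 = 182.070.
Rounded: 182.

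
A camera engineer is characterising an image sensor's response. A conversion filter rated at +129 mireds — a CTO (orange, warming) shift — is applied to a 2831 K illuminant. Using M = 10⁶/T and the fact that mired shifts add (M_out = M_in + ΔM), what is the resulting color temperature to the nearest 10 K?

M_in = 10⁶/2831 = 353.23 mireds.
M_out = 353.23 + (+129) = 482.23 mireds.
T_out = 10⁶/482.23 = 2073.7 K → 2070 K.

2070 K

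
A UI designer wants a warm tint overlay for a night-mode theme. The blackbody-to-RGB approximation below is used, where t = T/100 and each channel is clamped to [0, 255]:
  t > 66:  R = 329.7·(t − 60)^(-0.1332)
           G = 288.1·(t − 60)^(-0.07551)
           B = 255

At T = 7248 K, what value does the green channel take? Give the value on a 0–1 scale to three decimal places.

0.934

t = 7248/100 = 72.48; the t > 66 branch applies.
G = 288.1·(72.48 − 60)^(-0.07551) = 288.1·12.48^(-0.07551) = 288.1·0.82647 = 238.105.
On a 0–1 scale: 238.105/255 = 0.9337 → 0.934.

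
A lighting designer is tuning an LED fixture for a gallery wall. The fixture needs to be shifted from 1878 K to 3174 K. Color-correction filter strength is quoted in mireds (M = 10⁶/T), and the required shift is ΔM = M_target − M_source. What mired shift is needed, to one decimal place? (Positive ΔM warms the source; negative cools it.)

-217.4 mireds

M_source = 10⁶/1878 = 532.481; M_target = 10⁶/3174 = 315.060.
ΔM = 315.060 − 532.481 = -217.422 → -217.4 mireds, a cooling shift.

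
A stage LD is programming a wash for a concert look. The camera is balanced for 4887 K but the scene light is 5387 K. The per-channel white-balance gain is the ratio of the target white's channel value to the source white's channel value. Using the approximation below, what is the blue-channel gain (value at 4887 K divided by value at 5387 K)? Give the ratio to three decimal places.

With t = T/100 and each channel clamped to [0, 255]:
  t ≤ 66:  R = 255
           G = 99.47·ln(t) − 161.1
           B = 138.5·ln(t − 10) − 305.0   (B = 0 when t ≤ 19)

0.923

At 5387 K (t = 53.87):
  B = 138.5·ln(53.87 − 10) − 305.0 = 138.5·ln 43.87 − 305.0 = 138.5·3.7812 − 305.0 = 218.700.
At 4887 K (t = 48.87):
  B = 138.5·ln(48.87 − 10) − 305.0 = 138.5·ln 38.87 − 305.0 = 138.5·3.6602 − 305.0 = 201.941.
Gain = 201.941 / 218.700 = 0.9234 → 0.923.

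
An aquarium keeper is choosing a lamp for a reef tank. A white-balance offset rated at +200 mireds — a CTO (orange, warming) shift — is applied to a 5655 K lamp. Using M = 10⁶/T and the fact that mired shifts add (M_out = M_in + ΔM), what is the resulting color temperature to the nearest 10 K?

M_in = 10⁶/5655 = 176.83 mireds.
M_out = 176.83 + (+200) = 376.83 mireds.
T_out = 10⁶/376.83 = 2653.7 K → 2650 K.

2650 K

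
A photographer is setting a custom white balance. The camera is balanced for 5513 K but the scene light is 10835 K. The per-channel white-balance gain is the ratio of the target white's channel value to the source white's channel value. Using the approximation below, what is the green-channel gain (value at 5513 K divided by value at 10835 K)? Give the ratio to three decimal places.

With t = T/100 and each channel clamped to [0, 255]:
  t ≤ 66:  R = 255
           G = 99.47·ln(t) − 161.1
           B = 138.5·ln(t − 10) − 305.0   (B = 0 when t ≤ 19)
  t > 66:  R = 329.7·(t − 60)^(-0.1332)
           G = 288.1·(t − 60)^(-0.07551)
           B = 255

At 10835 K (t = 108.35):
  G = 288.1·(108.35 − 60)^(-0.07551) = 288.1·48.35^(-0.07551) = 288.1·0.74612 = 214.958.
At 5513 K (t = 55.13):
  G = 99.47·ln 55.13 − 161.1 = 99.47·4.0097 − 161.1 = 237.744.
Gain = 237.744 / 214.958 = 1.1060 → 1.106.

1.106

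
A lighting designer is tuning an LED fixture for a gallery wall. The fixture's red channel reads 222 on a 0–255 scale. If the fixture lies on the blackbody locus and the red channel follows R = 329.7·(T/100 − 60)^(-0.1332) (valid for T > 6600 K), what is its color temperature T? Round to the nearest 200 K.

8000 K

(t − 60)^(-0.1332) = 222/329.7 = 0.67334.
t − 60 = 0.67334^(1/-0.1332) = 0.67334^(-7.508) = 19.478, so t = 79.478.
T = 100·t = 7948 K → 8000 K to the nearest 200 K.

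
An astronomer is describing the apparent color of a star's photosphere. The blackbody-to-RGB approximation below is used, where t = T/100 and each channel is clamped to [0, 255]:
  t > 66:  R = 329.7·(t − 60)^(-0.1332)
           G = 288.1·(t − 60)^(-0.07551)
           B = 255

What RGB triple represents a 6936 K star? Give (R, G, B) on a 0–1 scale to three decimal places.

t = 6936/100 = 69.36; the t > 66 branch applies.
R = 329.7·(69.36 − 60)^(-0.1332) = 329.7·9.36^(-0.1332) = 329.7·0.74238 = 244.763.
G = 288.1·(69.36 − 60)^(-0.07551) = 288.1·9.36^(-0.07551) = 288.1·0.84462 = 243.334.
B = 255 by definition for t > 66.
Dividing each by 255: (0.9599, 0.9542, 1.0000) → (0.960, 0.954, 1.000).

(0.960, 0.954, 1.000)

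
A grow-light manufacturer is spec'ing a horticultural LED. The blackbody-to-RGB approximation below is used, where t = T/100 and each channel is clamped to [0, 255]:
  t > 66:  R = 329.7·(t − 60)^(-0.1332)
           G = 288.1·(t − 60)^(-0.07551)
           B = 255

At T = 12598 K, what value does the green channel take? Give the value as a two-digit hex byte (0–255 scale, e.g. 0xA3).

t = 12598/100 = 125.98; the t > 66 branch applies.
G = 288.1·(125.98 − 60)^(-0.07551) = 288.1·65.98^(-0.07551) = 288.1·0.72881 = 209.971.
Rounded: 210; in hex, 0xD2.

0xD2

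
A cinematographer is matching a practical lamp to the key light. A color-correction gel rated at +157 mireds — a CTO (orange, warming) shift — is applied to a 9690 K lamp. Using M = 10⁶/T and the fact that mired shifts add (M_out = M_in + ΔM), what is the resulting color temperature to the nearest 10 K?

3840 K

M_in = 10⁶/9690 = 103.20 mireds.
M_out = 103.20 + (+157) = 260.20 mireds.
T_out = 10⁶/260.20 = 3843.2 K → 3840 K.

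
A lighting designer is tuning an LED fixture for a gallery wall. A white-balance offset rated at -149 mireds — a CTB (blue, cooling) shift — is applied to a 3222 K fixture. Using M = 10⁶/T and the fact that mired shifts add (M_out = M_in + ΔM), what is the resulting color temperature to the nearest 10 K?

M_in = 10⁶/3222 = 310.37 mireds.
M_out = 310.37 + (-149) = 161.37 mireds.
T_out = 10⁶/161.37 = 6197.1 K → 6200 K.

6200 K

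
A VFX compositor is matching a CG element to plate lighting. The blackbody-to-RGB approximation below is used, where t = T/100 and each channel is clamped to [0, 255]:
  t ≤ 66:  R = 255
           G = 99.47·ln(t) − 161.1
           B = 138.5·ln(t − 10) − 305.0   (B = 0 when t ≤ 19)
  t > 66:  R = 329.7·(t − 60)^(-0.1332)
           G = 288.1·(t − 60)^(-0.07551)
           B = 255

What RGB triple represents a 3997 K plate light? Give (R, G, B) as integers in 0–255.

t = 3997/100 = 39.97; the t ≤ 66 branch applies.
R = 255 by definition for t ≤ 66.
G = 99.47·ln 39.97 − 161.1 = 99.47·3.6881 − 161.1 = 205.758.
B = 138.5·ln(39.97 − 10) − 305.0 = 138.5·ln 29.97 − 305.0 = 138.5·3.4002 − 305.0 = 165.927.
Rounded: (255, 206, 166).

(255, 206, 166)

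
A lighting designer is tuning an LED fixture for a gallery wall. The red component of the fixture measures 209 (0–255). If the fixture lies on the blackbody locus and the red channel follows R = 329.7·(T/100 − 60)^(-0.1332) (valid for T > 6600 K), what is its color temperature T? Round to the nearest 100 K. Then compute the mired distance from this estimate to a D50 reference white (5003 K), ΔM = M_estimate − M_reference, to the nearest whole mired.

-90 mireds

(t − 60)^(-0.1332) = 209/329.7 = 0.63391.
t − 60 = 0.63391^(1/-0.1332) = 0.63391^(-7.508) = 30.639, so t = 90.639.
T = 100·t = 9064 K → 9100 K to the nearest 100 K.
M_estimate = 10⁶/9100 = 109.89; M_reference = 10⁶/5003 = 199.88.
ΔM = 109.89 − 199.88 = -89.99 → -90 mireds.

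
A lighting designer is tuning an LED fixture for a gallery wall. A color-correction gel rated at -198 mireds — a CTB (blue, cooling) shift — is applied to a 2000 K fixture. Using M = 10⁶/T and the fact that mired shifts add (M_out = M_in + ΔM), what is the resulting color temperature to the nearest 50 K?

3300 K

M_in = 10⁶/2000 = 500.00 mireds.
M_out = 500.00 + (-198) = 302.00 mireds.
T_out = 10⁶/302.00 = 3311.3 K → 3300 K.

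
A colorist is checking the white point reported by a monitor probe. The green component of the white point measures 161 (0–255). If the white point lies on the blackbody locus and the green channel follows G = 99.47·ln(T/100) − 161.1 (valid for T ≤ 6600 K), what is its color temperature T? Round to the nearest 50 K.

2550 K

ln t = (161 + 161.1) / 99.47 = 3.2382.
t = e^3.2382 = 25.487.
T = 100·t = 2549 K → 2550 K to the nearest 50 K.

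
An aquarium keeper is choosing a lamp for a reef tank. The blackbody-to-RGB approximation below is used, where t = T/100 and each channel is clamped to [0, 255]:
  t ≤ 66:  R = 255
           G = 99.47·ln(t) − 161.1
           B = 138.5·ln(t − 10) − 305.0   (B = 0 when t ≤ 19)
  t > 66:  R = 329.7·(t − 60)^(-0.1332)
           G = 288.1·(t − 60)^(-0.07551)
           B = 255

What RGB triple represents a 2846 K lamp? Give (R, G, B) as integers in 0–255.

t = 2846/100 = 28.46; the t ≤ 66 branch applies.
R = 255 by definition for t ≤ 66.
G = 99.47·ln 28.46 − 161.1 = 99.47·3.3485 − 161.1 = 171.975.
B = 138.5·ln(28.46 − 10) − 305.0 = 138.5·ln 18.46 − 305.0 = 138.5·2.9156 − 305.0 = 98.811.
Rounded: (255, 172, 99).

(255, 172, 99)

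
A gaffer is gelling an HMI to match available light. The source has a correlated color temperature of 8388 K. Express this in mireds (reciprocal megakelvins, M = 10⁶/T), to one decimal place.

M = 10⁶ / 8388 = 119.218 → 119.2 mireds.

119.2 mireds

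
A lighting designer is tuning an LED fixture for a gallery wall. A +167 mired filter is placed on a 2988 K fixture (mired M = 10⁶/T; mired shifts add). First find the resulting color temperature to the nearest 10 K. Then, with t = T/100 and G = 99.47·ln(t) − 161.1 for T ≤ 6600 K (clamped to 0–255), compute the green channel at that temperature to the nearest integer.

M_in = 10⁶/2988 = 334.67; M_out = 334.67 + (+167) = 501.67.
T_out = 10⁶/501.67 = 1993.3 K → 1990 K; t = 19.9.
G = 99.47·ln 19.9 − 161.1 = 99.47·2.9907 − 161.1 = 136.387.
Rounded: 136.

136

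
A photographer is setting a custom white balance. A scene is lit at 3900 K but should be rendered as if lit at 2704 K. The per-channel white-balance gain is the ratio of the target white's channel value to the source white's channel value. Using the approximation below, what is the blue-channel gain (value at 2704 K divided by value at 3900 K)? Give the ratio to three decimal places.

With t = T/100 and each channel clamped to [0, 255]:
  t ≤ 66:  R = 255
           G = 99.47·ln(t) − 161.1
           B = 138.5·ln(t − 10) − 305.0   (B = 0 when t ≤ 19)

0.544

At 3900 K (t = 39):
  B = 138.5·ln(39 − 10) − 305.0 = 138.5·ln 29 − 305.0 = 138.5·3.3673 − 305.0 = 161.370.
At 2704 K (t = 27.04):
  B = 138.5·ln(27.04 − 10) − 305.0 = 138.5·ln 17.04 − 305.0 = 138.5·2.8356 − 305.0 = 87.726.
Gain = 87.726 / 161.370 = 0.5436 → 0.544.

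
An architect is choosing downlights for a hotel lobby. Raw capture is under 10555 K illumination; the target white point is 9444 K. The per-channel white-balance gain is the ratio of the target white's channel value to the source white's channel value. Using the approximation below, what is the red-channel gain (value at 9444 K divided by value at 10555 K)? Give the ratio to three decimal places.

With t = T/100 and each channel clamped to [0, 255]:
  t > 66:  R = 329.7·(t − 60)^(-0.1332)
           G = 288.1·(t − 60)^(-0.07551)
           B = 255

1.038

At 10555 K (t = 105.55):
  R = 329.7·(105.55 − 60)^(-0.1332) = 329.7·45.55^(-0.1332) = 329.7·0.60130 = 198.248.
At 9444 K (t = 94.44):
  R = 329.7·(94.44 − 60)^(-0.1332) = 329.7·34.44^(-0.1332) = 329.7·0.62411 = 205.770.
Gain = 205.770 / 198.248 = 1.0379 → 1.038.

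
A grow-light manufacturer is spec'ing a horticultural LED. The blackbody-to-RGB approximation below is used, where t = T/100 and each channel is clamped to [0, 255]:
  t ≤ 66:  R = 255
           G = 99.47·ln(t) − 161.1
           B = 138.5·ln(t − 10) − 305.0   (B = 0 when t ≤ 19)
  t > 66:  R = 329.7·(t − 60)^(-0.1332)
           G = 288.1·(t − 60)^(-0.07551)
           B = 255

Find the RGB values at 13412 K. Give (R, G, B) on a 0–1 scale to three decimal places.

(0.729, 0.816, 1.000)

t = 13412/100 = 134.12; the t > 66 branch applies.
R = 329.7·(134.12 − 60)^(-0.1332) = 329.7·74.12^(-0.1332) = 329.7·0.56354 = 185.799.
G = 288.1·(134.12 − 60)^(-0.07551) = 288.1·74.12^(-0.07551) = 288.1·0.72244 = 208.135.
B = 255 by definition for t > 66.
Dividing each by 255: (0.7286, 0.8162, 1.0000) → (0.729, 0.816, 1.000).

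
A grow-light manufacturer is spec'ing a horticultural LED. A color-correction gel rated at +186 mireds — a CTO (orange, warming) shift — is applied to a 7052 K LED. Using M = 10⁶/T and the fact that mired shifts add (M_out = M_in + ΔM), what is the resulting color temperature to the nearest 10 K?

M_in = 10⁶/7052 = 141.80 mireds.
M_out = 141.80 + (+186) = 327.80 mireds.
T_out = 10⁶/327.80 = 3050.6 K → 3050 K.

3050 K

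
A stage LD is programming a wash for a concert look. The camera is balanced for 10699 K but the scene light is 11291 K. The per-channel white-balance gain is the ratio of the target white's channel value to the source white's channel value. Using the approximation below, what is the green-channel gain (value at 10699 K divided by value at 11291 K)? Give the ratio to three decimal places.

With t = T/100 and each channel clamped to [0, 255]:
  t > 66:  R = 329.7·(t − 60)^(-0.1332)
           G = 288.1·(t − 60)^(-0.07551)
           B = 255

1.009

At 11291 K (t = 112.91):
  G = 288.1·(112.91 − 60)^(-0.07551) = 288.1·52.91^(-0.07551) = 288.1·0.74106 = 213.501.
At 10699 K (t = 106.99):
  G = 288.1·(106.99 − 60)^(-0.07551) = 288.1·46.99^(-0.07551) = 288.1·0.74773 = 215.422.
Gain = 215.422 / 213.501 = 1.0090 → 1.009.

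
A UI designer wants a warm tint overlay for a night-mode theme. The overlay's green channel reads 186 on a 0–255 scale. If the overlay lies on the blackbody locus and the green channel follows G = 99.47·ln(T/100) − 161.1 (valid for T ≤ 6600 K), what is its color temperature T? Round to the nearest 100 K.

3300 K

ln t = (186 + 161.1) / 99.47 = 3.4895.
t = e^3.4895 = 32.769.
T = 100·t = 3277 K → 3300 K to the nearest 100 K.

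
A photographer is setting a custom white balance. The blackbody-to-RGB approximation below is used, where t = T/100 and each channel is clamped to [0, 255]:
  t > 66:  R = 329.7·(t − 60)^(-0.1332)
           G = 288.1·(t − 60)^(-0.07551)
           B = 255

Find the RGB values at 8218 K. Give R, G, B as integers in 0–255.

R=218, G=228, B=255

t = 8218/100 = 82.18; the t > 66 branch applies.
R = 329.7·(82.18 − 60)^(-0.1332) = 329.7·22.18^(-0.1332) = 329.7·0.66179 = 218.191.
G = 288.1·(82.18 − 60)^(-0.07551) = 288.1·22.18^(-0.07551) = 288.1·0.79135 = 227.987.
B = 255 by definition for t > 66.
Rounded: (218, 228, 255).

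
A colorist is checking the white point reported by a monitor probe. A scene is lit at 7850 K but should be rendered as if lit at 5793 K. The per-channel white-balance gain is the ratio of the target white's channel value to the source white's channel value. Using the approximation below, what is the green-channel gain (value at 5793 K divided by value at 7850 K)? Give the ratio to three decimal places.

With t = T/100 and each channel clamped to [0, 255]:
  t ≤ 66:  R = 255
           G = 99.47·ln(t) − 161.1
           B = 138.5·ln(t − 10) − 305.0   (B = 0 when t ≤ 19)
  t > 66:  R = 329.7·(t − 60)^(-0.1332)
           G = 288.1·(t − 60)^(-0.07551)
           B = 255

At 7850 K (t = 78.5):
  G = 288.1·(78.5 − 60)^(-0.07551) = 288.1·18.5^(-0.07551) = 288.1·0.80226 = 231.131.
At 5793 K (t = 57.93):
  G = 99.47·ln 57.93 − 161.1 = 99.47·4.0592 − 161.1 = 242.672.
Gain = 242.672 / 231.131 = 1.0499 → 1.050.

1.050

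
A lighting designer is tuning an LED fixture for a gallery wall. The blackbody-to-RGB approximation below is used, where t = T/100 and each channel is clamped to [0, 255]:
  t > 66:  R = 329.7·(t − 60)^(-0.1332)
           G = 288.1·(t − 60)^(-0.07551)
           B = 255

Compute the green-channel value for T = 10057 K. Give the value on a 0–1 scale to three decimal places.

t = 10057/100 = 100.57; the t > 66 branch applies.
G = 288.1·(100.57 − 60)^(-0.07551) = 288.1·40.57^(-0.07551) = 288.1·0.75607 = 217.825.
On a 0–1 scale: 217.825/255 = 0.8542 → 0.854.

0.854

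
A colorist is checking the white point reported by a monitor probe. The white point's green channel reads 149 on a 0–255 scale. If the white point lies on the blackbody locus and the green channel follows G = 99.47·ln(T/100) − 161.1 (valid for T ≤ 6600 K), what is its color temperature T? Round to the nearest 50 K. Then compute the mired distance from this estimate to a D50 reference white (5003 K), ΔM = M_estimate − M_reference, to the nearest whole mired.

ln t = (149 + 161.1) / 99.47 = 3.1175.
t = e^3.1175 = 22.590.
T = 100·t = 2259 K → 2250 K to the nearest 50 K.
M_estimate = 10⁶/2250 = 444.44; M_reference = 10⁶/5003 = 199.88.
ΔM = 444.44 − 199.88 = 244.56 → +245 mireds.

+245 mireds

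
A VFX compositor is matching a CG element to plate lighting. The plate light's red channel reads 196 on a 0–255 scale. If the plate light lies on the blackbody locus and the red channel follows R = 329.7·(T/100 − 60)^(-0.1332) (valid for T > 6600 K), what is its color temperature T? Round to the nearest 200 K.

11000 K

(t − 60)^(-0.1332) = 196/329.7 = 0.59448.
t − 60 = 0.59448^(1/-0.1332) = 0.59448^(-7.508) = 49.621, so t = 109.621.
T = 100·t = 10962 K → 11000 K to the nearest 200 K.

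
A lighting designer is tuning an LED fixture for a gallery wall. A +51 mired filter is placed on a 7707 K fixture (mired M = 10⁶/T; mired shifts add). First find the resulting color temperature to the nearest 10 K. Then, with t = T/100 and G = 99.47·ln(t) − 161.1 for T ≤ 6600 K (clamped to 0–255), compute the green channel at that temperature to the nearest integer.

238

M_in = 10⁶/7707 = 129.75; M_out = 129.75 + (+51) = 180.75.
T_out = 10⁶/180.75 = 5532.4 K → 5530 K; t = 55.3.
G = 99.47·ln 55.3 − 161.1 = 99.47·4.0128 − 161.1 = 238.051.
Rounded: 238.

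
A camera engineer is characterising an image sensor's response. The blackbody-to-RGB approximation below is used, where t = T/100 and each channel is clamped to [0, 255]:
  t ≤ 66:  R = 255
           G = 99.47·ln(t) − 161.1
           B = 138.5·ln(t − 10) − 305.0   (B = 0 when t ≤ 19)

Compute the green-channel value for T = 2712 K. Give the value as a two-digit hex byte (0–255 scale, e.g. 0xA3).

0xA7

t = 2712/100 = 27.12; the t ≤ 66 branch applies.
G = 99.47·ln 27.12 − 161.1 = 99.47·3.3003 − 161.1 = 167.178.
Rounded: 167; in hex, 0xA7.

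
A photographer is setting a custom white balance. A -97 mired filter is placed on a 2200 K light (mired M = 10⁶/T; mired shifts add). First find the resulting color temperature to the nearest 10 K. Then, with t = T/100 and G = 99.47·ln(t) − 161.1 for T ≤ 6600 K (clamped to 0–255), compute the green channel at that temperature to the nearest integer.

M_in = 10⁶/2200 = 454.55; M_out = 454.55 + (-97) = 357.55.
T_out = 10⁶/357.55 = 2796.8 K → 2800 K; t = 28.
G = 99.47·ln 28 − 161.1 = 99.47·3.3322 − 161.1 = 170.354.
Rounded: 170.

170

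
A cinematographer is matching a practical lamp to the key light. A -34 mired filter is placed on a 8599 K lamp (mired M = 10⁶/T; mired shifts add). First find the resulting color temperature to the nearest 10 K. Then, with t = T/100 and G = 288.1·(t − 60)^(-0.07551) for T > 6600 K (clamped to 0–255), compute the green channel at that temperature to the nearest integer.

211

M_in = 10⁶/8599 = 116.29; M_out = 116.29 + (-34) = 82.29.
T_out = 10⁶/82.29 = 12151.8 K → 12150 K; t = 121.5.
G = 288.1·(121.5 − 60)^(-0.07551) = 288.1·61.5^(-0.07551) = 288.1·0.73269 = 211.089.
Rounded: 211.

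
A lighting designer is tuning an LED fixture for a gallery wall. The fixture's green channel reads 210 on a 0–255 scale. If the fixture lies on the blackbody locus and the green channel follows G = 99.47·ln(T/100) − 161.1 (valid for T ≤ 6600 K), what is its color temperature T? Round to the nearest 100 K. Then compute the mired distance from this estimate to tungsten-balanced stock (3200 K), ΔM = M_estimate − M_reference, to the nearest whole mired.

ln t = (210 + 161.1) / 99.47 = 3.7308.
t = e^3.7308 = 41.711.
T = 100·t = 4171 K → 4200 K to the nearest 100 K.
M_estimate = 10⁶/4200 = 238.10; M_reference = 10⁶/3200 = 312.50.
ΔM = 238.10 − 312.50 = -74.40 → -74 mireds.

-74 mireds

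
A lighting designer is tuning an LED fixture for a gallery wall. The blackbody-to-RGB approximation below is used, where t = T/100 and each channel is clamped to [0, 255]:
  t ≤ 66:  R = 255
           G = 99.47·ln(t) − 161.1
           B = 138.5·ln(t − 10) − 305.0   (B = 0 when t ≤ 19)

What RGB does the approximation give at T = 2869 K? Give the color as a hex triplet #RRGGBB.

t = 2869/100 = 28.69; the t ≤ 66 branch applies.
R = 255 by definition for t ≤ 66.
G = 99.47·ln 28.69 − 161.1 = 99.47·3.3565 − 161.1 = 172.776.
B = 138.5·ln(28.69 − 10) − 305.0 = 138.5·ln 18.69 − 305.0 = 138.5·2.9280 − 305.0 = 100.526.
Rounded: (255, 173, 101).
In hex: #FFAD65.

#FFAD65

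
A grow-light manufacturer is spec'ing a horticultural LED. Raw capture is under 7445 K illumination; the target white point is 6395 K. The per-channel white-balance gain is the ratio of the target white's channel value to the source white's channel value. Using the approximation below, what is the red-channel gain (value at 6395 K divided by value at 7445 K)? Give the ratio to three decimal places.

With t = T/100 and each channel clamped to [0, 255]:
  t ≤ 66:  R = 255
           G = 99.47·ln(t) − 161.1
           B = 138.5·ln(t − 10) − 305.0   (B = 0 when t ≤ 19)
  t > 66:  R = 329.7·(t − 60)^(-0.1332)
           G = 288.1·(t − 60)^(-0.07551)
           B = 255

At 7445 K (t = 74.45):
  R = 329.7·(74.45 − 60)^(-0.1332) = 329.7·14.45^(-0.1332) = 329.7·0.70066 = 231.007.
At 6395 K (t = 63.95):
  R = 255 by definition for t ≤ 66.
Gain = 255.000 / 231.007 = 1.1039 → 1.104.

1.104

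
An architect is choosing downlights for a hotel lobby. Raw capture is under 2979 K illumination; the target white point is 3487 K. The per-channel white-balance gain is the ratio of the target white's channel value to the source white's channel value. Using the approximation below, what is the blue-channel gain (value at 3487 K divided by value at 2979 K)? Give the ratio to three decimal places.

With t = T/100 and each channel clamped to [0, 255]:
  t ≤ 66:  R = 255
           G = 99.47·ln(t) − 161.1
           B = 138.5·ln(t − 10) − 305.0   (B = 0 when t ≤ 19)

1.292

At 2979 K (t = 29.79):
  B = 138.5·ln(29.79 − 10) − 305.0 = 138.5·ln 19.79 − 305.0 = 138.5·2.9852 − 305.0 = 108.447.
At 3487 K (t = 34.87):
  B = 138.5·ln(34.87 − 10) − 305.0 = 138.5·ln 24.87 − 305.0 = 138.5·3.2137 − 305.0 = 140.092.
Gain = 140.092 / 108.447 = 1.2918 → 1.292.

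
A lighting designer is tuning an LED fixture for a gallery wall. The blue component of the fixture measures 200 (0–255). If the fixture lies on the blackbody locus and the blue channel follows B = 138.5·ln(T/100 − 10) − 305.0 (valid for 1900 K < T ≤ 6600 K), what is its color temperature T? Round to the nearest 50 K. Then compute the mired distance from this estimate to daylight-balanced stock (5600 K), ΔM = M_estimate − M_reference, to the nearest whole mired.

+28 mireds

ln(t − 10) = (200 + 305.0) / 138.5 = 3.6462.
t − 10 = e^3.6462 = 38.329, so t = 48.329.
T = 100·t = 4833 K → 4850 K to the nearest 50 K.
M_estimate = 10⁶/4850 = 206.19; M_reference = 10⁶/5600 = 178.57.
ΔM = 206.19 − 178.57 = 27.61 → +28 mireds.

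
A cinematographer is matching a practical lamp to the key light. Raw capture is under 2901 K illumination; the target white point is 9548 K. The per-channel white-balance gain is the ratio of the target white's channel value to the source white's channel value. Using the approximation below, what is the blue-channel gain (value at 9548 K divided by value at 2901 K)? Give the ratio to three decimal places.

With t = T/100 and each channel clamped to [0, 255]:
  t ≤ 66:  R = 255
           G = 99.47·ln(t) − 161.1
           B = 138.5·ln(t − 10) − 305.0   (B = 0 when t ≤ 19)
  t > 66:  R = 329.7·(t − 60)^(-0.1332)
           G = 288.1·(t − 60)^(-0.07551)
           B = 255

2.479

At 2901 K (t = 29.01):
  B = 138.5·ln(29.01 − 10) − 305.0 = 138.5·ln 19.01 − 305.0 = 138.5·2.9450 − 305.0 = 102.878.
At 9548 K (t = 95.48):
  B = 255 by definition for t > 66.
Gain = 255.000 / 102.878 = 2.4787 → 2.479.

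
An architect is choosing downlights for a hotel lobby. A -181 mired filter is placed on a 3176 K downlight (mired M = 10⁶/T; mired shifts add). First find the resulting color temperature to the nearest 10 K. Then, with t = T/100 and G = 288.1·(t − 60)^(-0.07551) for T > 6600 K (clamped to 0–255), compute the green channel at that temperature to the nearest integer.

235

M_in = 10⁶/3176 = 314.86; M_out = 314.86 + (-181) = 133.86.
T_out = 10⁶/133.86 = 7470.4 K → 7470 K; t = 74.7.
G = 288.1·(74.7 − 60)^(-0.07551) = 288.1·14.7^(-0.07551) = 288.1·0.81631 = 235.179.
Rounded: 235.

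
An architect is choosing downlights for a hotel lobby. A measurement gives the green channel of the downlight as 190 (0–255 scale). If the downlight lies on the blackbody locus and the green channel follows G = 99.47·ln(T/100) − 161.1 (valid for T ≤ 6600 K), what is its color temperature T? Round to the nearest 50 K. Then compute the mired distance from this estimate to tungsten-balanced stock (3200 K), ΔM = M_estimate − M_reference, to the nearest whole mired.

ln t = (190 + 161.1) / 99.47 = 3.5297.
t = e^3.5297 = 34.114.
T = 100·t = 3411 K → 3400 K to the nearest 50 K.
M_estimate = 10⁶/3400 = 294.12; M_reference = 10⁶/3200 = 312.50.
ΔM = 294.12 − 312.50 = -18.38 → -18 mireds.

-18 mireds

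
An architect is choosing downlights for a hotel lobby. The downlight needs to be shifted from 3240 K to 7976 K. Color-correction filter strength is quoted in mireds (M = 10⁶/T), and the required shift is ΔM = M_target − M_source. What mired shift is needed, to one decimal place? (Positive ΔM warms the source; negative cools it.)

M_source = 10⁶/3240 = 308.642; M_target = 10⁶/7976 = 125.376.
ΔM = 125.376 − 308.642 = -183.266 → -183.3 mireds, a cooling shift.

-183.3 mireds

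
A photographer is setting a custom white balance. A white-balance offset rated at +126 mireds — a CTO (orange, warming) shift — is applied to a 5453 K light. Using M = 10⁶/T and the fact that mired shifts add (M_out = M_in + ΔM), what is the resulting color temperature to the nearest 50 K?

3250 K

M_in = 10⁶/5453 = 183.39 mireds.
M_out = 183.39 + (+126) = 309.39 mireds.
T_out = 10⁶/309.39 = 3232.2 K → 3250 K.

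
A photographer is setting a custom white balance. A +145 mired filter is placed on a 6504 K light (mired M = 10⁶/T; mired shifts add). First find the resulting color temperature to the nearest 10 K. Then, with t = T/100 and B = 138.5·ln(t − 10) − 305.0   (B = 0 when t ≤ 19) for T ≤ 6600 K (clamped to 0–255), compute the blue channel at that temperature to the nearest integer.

132

M_in = 10⁶/6504 = 153.75; M_out = 153.75 + (+145) = 298.75.
T_out = 10⁶/298.75 = 3347.3 K → 3350 K; t = 33.5.
B = 138.5·ln(33.5 − 10) − 305.0 = 138.5·ln 23.5 − 305.0 = 138.5·3.1570 − 305.0 = 132.245.
Rounded: 132.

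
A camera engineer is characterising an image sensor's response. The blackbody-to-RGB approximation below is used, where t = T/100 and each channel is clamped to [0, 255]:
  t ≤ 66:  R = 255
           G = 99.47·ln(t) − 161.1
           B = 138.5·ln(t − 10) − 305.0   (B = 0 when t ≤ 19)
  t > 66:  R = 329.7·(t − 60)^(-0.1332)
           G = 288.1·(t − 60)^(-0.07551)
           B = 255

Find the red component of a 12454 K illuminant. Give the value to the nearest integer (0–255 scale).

189

t = 12454/100 = 124.54; the t > 66 branch applies.
R = 329.7·(124.54 − 60)^(-0.1332) = 329.7·64.54^(-0.1332) = 329.7·0.57402 = 189.256.
Rounded: 189.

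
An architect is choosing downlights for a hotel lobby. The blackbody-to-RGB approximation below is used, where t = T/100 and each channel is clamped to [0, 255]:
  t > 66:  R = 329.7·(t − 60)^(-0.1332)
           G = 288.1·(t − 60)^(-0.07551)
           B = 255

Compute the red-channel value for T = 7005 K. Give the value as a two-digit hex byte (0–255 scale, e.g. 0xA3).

t = 7005/100 = 70.05; the t > 66 branch applies.
R = 329.7·(70.05 − 60)^(-0.1332) = 329.7·10.05^(-0.1332) = 329.7·0.73538 = 242.455.
Rounded: 242; in hex, 0xF2.

0xF2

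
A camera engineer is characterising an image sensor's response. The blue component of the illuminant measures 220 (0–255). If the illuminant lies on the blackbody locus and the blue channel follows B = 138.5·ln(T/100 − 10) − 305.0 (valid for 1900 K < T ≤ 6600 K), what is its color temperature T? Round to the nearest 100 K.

ln(t − 10) = (220 + 305.0) / 138.5 = 3.7906.
t − 10 = e^3.7906 = 44.284, so t = 54.284.
T = 100·t = 5428 K → 5400 K to the nearest 100 K.

5400 K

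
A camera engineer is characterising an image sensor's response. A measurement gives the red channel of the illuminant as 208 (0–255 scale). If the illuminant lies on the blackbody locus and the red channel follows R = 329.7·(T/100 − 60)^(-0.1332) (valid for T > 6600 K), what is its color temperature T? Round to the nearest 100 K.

9200 K

(t − 60)^(-0.1332) = 208/329.7 = 0.63088.
t − 60 = 0.63088^(1/-0.1332) = 0.63088^(-7.508) = 31.763, so t = 91.763.
T = 100·t = 9176 K → 9200 K to the nearest 100 K.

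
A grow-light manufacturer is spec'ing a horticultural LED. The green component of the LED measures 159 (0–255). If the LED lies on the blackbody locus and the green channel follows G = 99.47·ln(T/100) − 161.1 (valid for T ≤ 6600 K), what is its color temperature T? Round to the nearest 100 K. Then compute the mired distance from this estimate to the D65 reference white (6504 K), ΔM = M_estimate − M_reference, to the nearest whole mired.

+246 mireds

ln t = (159 + 161.1) / 99.47 = 3.2181.
t = e^3.2181 = 24.980.
T = 100·t = 2498 K → 2500 K to the nearest 100 K.
M_estimate = 10⁶/2500 = 400.00; M_reference = 10⁶/6504 = 153.75.
ΔM = 400.00 − 153.75 = 246.25 → +246 mireds.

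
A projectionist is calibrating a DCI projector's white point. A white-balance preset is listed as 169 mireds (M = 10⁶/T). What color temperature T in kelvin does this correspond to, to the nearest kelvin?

5917 K

T = 10⁶ / 169 = 5917.16 K → 5917 K.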